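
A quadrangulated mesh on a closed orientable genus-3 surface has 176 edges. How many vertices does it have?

84

χ = 2 − 2·3 = -4, and every face is a square so 4F = 2E.
F = 2E/4 = 88. Then V = -4 + E − F = -4 + 176 − 88 = 84.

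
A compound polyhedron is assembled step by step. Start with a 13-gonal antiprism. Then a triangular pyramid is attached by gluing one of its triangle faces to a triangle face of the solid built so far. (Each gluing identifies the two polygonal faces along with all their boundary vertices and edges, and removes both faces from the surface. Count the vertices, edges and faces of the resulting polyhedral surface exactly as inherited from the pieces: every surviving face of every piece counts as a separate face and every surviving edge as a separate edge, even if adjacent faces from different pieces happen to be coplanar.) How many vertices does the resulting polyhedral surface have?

27

A 13-gonal antiprism: V=26, E=52, F=28.
Attach a triangular pyramid (V=4, E=6, F=4) along a 3-gon: merge 3 vertices and 3 edges, delete both glued faces → V=27, E=55, F=30.
Check: V − E + F = 27 − 55 + 30 = 2.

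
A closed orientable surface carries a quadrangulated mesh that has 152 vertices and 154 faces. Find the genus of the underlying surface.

2

Every face is a square, so 2E = 4·154 = 616, giving E = 308.
χ = V − E + F = 152 − 308 + 154 = -2.
For a closed orientable surface χ = 2 − 2g, so g = (2 − (-2))/2 = 2.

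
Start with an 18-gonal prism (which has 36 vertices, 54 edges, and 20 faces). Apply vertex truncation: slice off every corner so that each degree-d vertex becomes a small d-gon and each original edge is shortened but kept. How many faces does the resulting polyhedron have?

Truncation replaces each original edge-end by a new vertex, so V′ = 2E = 108.
Each original edge survives, and each old vertex of degree d contributes d new edges; summing degrees gives Σd = 2E, so E′ = E + 2E = 3E = 162.
Each original face survives and each original vertex becomes one new face: F′ = F + V = 56.

56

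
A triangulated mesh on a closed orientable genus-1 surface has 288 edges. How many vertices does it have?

χ = 2 − 2·1 = 0, and every face is a triangle so 3F = 2E.
F = 2E/3 = 192. Then V = 0 + E − F = 0 + 288 − 192 = 96.

96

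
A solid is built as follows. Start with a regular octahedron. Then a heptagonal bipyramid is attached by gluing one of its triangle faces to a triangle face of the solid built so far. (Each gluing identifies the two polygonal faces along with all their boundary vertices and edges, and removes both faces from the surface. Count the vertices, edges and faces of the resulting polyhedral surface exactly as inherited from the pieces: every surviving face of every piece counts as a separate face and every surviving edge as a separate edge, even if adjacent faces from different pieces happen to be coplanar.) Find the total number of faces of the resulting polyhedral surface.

A regular octahedron: V=6, E=12, F=8.
Attach a heptagonal bipyramid (V=9, E=21, F=14) along a 3-gon: merge 3 vertices and 3 edges, delete both glued faces → V=12, E=30, F=20.
Check: V − E + F = 12 − 30 + 20 = 2.

20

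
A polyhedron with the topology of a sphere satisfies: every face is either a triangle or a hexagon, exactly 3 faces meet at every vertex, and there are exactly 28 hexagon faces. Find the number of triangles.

4

Let x be the number of triangles; then F = 28 + x.
Edge–face incidences: 2E = 6·28 + 3·x = 168 + 3x.
Every vertex has degree 3, so 3V = 2E.
Euler: V − E + F = 2 ⇒ (2E)/3 − E + (28 + x) = 2.
Multiply by 6: 2·(2E) − 3·(2E) + 6·(28 + x) = 12, i.e. 168 + 6x − (168 + 3x) = 12.
Collecting terms: 3x = 12, so x = 4.
Then 2E = 168 + 3·4 = 180, so E = 90, V = 2E/3 = 60, F = 28 + 4 = 32.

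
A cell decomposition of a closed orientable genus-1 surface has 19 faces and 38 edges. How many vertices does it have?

19

For a closed orientable surface of genus 1, χ = 2 − 2·1 = 0.
V = 0 + E − F = 0 + 38 − 19 = 19.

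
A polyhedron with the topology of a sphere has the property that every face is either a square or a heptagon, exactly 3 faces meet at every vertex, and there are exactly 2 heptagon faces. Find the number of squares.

7

Let x be the number of squares; then F = 2 + x.
Edge–face incidences: 2E = 7·2 + 4·x = 14 + 4x.
Every vertex has degree 3, so 3V = 2E.
Euler: V − E + F = 2 ⇒ (2E)/3 − E + (2 + x) = 2.
Multiply by 6: 2·(2E) − 3·(2E) + 6·(2 + x) = 12, i.e. 12 + 6x − (14 + 4x) = 12.
Collecting terms: 2x − 2 = 12, so 2x = 14, so x = 7.
Then 2E = 14 + 4·7 = 42, so E = 21, V = 2E/3 = 14, F = 2 + 7 = 9.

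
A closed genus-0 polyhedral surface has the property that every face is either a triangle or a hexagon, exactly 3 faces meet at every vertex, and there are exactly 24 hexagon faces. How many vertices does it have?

52

Let x be the number of triangles; then F = 24 + x.
Edge–face incidences: 2E = 6·24 + 3·x = 144 + 3x.
Every vertex has degree 3, so 3V = 2E.
Euler: V − E + F = 2 ⇒ (2E)/3 − E + (24 + x) = 2.
Multiply by 6: 2·(2E) − 3·(2E) + 6·(24 + x) = 12, i.e. 144 + 6x − (144 + 3x) = 12.
Collecting terms: 3x = 12, so x = 4.
Then 2E = 144 + 3·4 = 156, so E = 78, V = 2E/3 = 52, F = 24 + 4 = 28.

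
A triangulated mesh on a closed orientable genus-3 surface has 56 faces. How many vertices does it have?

χ = 2 − 2·3 = -4, and every face is a triangle so 3F = 2E.
E = 3·56/2 = 84. Then V = -4 + E − F = -4 + 84 − 56 = 24.

24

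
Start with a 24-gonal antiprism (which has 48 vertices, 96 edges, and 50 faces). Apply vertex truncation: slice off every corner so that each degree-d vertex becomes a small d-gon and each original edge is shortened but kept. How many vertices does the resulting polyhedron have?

192

Truncation replaces each original edge-end by a new vertex, so V′ = 2E = 192.
Each original edge survives, and each old vertex of degree d contributes d new edges; summing degrees gives Σd = 2E, so E′ = E + 2E = 3E = 288.
Each original face survives and each original vertex becomes one new face: F′ = F + V = 98.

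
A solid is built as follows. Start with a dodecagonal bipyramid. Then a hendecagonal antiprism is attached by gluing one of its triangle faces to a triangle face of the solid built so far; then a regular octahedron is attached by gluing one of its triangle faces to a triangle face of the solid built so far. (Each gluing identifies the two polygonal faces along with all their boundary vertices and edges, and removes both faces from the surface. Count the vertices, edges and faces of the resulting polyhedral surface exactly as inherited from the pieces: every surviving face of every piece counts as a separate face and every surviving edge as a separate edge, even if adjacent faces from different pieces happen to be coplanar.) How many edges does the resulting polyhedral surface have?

A dodecagonal bipyramid: V=14, E=36, F=24.
Attach a hendecagonal antiprism (V=22, E=44, F=24) along a 3-gon: merge 3 vertices and 3 edges, delete both glued faces → V=33, E=77, F=46.
Attach a regular octahedron (V=6, E=12, F=8) along a 3-gon: merge 3 vertices and 3 edges, delete both glued faces → V=36, E=86, F=52.
Check: V − E + F = 36 − 86 + 52 = 2.

86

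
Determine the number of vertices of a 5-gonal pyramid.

A pyramid on an n-gon base has one n-gon and n triangles: V = 5 + 1 = 6, E = 2·5 = 10, F = 5 + 1 = 6.
Check: V − E + F = 6 − 10 + 6 = 2.

6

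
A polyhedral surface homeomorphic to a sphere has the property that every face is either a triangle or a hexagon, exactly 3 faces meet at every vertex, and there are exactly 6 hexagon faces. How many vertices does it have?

16

Let x be the number of triangles; then F = 6 + x.
Edge–face incidences: 2E = 6·6 + 3·x = 36 + 3x.
Every vertex has degree 3, so 3V = 2E.
Euler: V − E + F = 2 ⇒ (2E)/3 − E + (6 + x) = 2.
Multiply by 6: 2·(2E) − 3·(2E) + 6·(6 + x) = 12, i.e. 36 + 6x − (36 + 3x) = 12.
Collecting terms: 3x = 12, so x = 4.
Then 2E = 36 + 3·4 = 48, so E = 24, V = 2E/3 = 16, F = 6 + 4 = 10.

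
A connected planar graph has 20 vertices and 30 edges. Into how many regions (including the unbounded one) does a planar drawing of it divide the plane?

Euler's formula for a connected plane graph: V − E + F = 2, so F = 2 − 20 + 30 = 12.

12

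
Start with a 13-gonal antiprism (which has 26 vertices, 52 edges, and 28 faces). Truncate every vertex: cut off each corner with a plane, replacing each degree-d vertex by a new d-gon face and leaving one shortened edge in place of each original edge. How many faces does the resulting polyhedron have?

Truncation replaces each original edge-end by a new vertex, so V′ = 2E = 104.
Each original edge survives, and each old vertex of degree d contributes d new edges; summing degrees gives Σd = 2E, so E′ = E + 2E = 3E = 156.
Each original face survives and each original vertex becomes one new face: F′ = F + V = 54.

54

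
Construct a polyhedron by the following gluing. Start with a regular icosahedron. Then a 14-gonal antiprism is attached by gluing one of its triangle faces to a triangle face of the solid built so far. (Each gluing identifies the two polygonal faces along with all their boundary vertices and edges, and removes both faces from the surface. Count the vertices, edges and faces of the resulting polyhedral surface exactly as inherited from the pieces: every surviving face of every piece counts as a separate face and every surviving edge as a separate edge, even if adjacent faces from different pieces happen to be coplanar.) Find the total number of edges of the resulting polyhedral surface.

83

A regular icosahedron: V=12, E=30, F=20.
Attach a 14-gonal antiprism (V=28, E=56, F=30) along a 3-gon: merge 3 vertices and 3 edges, delete both glued faces → V=37, E=83, F=48.
Check: V − E + F = 37 − 83 + 48 = 2.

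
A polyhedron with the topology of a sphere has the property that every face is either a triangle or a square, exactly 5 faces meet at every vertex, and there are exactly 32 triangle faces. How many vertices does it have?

24

Let x be the number of squares; then F = 32 + x.
Edge–face incidences: 2E = 3·32 + 4·x = 96 + 4x.
Every vertex has degree 5, so 5V = 2E.
Euler: V − E + F = 2 ⇒ (2E)/5 − E + (32 + x) = 2.
Multiply by 10: 2·(2E) − 5·(2E) + 10·(32 + x) = 20, i.e. 320 + 10x − 3·(96 + 4x) = 20.
Collecting terms: −2x + 32 = 20, so −2x = −12, so x = 6.
Then 2E = 96 + 4·6 = 120, so E = 60, V = 2E/5 = 24, F = 32 + 6 = 38.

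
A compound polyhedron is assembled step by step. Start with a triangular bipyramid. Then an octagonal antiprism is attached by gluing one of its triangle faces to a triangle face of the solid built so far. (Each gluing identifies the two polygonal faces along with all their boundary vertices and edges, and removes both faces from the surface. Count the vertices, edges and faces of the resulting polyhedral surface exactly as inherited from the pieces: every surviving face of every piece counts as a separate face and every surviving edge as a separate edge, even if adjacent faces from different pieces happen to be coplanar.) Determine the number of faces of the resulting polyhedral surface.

A triangular bipyramid: V=5, E=9, F=6.
Attach an octagonal antiprism (V=16, E=32, F=18) along a 3-gon: merge 3 vertices and 3 edges, delete both glued faces → V=18, E=38, F=22.
Check: V − E + F = 18 − 38 + 22 = 2.

22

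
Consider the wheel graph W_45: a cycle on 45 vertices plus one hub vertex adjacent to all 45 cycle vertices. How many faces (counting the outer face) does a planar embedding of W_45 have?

46

W_45 has V = 45 + 1 = 46 vertices and E = 2·45 = 90 edges.
By Euler's formula F = 2 − V + E = 2 − 46 + 90 = 46.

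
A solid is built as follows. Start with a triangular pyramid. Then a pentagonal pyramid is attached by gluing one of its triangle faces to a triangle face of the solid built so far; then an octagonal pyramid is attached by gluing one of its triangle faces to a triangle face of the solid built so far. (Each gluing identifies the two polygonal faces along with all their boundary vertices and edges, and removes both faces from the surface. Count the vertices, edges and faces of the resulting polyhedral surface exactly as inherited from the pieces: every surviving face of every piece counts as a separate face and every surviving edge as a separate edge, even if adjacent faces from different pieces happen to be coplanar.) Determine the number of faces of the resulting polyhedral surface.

A triangular pyramid: V=4, E=6, F=4.
Attach a pentagonal pyramid (V=6, E=10, F=6) along a 3-gon: merge 3 vertices and 3 edges, delete both glued faces → V=7, E=13, F=8.
Attach an octagonal pyramid (V=9, E=16, F=9) along a 3-gon: merge 3 vertices and 3 edges, delete both glued faces → V=13, E=26, F=15.
Check: V − E + F = 13 − 26 + 15 = 2.

15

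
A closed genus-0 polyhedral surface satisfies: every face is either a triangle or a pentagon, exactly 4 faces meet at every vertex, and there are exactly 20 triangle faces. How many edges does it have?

60

Let x be the number of pentagons; then F = 20 + x.
Edge–face incidences: 2E = 3·20 + 5·x = 60 + 5x.
Every vertex has degree 4, so 4V = 2E.
Euler: V − E + F = 2 ⇒ (2E)/4 − E + (20 + x) = 2.
Multiply by 8: 2·(2E) − 4·(2E) + 8·(20 + x) = 16, i.e. 160 + 8x − 2·(60 + 5x) = 16.
Collecting terms: −2x + 40 = 16, so −2x = −24, so x = 12.
Then 2E = 60 + 5·12 = 120, so E = 60, V = 2E/4 = 30, F = 20 + 12 = 32.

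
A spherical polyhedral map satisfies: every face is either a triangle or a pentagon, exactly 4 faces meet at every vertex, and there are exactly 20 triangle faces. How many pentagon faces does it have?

Let x be the number of pentagons; then F = 20 + x.
Edge–face incidences: 2E = 3·20 + 5·x = 60 + 5x.
Every vertex has degree 4, so 4V = 2E.
Euler: V − E + F = 2 ⇒ (2E)/4 − E + (20 + x) = 2.
Multiply by 8: 2·(2E) − 4·(2E) + 8·(20 + x) = 16, i.e. 160 + 8x − 2·(60 + 5x) = 16.
Collecting terms: −2x + 40 = 16, so −2x = −24, so x = 12.
Then 2E = 60 + 5·12 = 120, so E = 60, V = 2E/4 = 30, F = 20 + 12 = 32.

12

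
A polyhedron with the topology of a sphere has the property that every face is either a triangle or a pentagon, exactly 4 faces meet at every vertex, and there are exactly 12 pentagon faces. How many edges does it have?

60

Let x be the number of triangles; then F = 12 + x.
Edge–face incidences: 2E = 5·12 + 3·x = 60 + 3x.
Every vertex has degree 4, so 4V = 2E.
Euler: V − E + F = 2 ⇒ (2E)/4 − E + (12 + x) = 2.
Multiply by 8: 2·(2E) − 4·(2E) + 8·(12 + x) = 16, i.e. 96 + 8x − 2·(60 + 3x) = 16.
Collecting terms: 2x − 24 = 16, so 2x = 40, so x = 20.
Then 2E = 60 + 3·20 = 120, so E = 60, V = 2E/4 = 30, F = 12 + 20 = 32.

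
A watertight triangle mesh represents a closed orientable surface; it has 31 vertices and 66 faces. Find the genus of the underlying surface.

2

Every face is a triangle, so 2E = 3·66 = 198, giving E = 99.
χ = V − E + F = 31 − 99 + 66 = -2.
For a closed orientable surface χ = 2 − 2g, so g = (2 − (-2))/2 = 2.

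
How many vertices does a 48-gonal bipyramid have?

A bipyramid over an n-gon has 2n triangular faces and n + 2 vertices: V = 48 + 2 = 50, E = 3·48 = 144, F = 2·48 = 96.
Check: V − E + F = 50 − 144 + 96 = 2.

50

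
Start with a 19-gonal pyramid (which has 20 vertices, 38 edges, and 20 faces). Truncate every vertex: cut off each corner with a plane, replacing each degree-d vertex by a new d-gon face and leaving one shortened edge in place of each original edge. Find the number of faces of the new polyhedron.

Truncation replaces each original edge-end by a new vertex, so V′ = 2E = 76.
Each original edge survives, and each old vertex of degree d contributes d new edges; summing degrees gives Σd = 2E, so E′ = E + 2E = 3E = 114.
Each original face survives and each original vertex becomes one new face: F′ = F + V = 40.

40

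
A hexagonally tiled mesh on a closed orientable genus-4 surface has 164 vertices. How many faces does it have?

85

χ = 2 − 2·4 = -6, and every face is a hexagon so 6F = 2E.
V − E + F = -6 with E = 6F/2 gives 164 − (6/2 − 1)·F = -6, so F = 85 and E = 255.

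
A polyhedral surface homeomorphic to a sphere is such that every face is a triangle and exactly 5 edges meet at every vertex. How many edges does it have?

Each face has 3 edges and each edge borders two faces, so 2E = 3F.
Each vertex has degree 5, so 5V = 2E and hence V = 3F/5.
Euler: V − E + F = 2 ⇒ (3F/5) − (3F/2) + F = 2.
Multiply by 10: (6 − 15 + 10)F = 20, i.e. 1F = 20.
So F = 20, E = 3·20/2 = 30, V = 3·20/5 = 12.

30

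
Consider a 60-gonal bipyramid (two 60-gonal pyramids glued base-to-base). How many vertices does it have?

A bipyramid over an n-gon has 2n triangular faces and n + 2 vertices: V = 60 + 2 = 62, E = 3·60 = 180, F = 2·60 = 120.

62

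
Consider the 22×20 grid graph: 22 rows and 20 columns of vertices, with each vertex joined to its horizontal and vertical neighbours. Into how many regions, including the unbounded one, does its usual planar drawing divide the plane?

400

The grid has V = 22·20 = 440 vertices and E = 22·19 + 20·21 = 838 edges.
F = 2 − V + E = 2 − 440 + 838 = 400.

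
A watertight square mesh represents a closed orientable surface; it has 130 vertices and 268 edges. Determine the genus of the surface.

Every face is a square and each edge borders two faces, so 4F = 2·268, giving F = 134.
χ = V − E + F = 130 − 268 + 134 = -4.
For a closed orientable surface χ = 2 − 2g, so g = (2 − (-4))/2 = 3.

3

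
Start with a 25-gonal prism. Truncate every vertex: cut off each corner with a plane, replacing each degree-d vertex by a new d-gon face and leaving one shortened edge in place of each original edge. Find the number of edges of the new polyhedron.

225

The base solid has V = 50, E = 75, F = 27.
Truncation replaces each original edge-end by a new vertex, so V′ = 2E = 150.
Each original edge survives, and each old vertex of degree d contributes d new edges; summing degrees gives Σd = 2E, so E′ = E + 2E = 3E = 225.
Each original face survives and each original vertex becomes one new face: F′ = F + V = 77.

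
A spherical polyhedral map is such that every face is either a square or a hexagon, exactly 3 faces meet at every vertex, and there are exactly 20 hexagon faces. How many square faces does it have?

Let x be the number of squares; then F = 20 + x.
Edge–face incidences: 2E = 6·20 + 4·x = 120 + 4x.
Every vertex has degree 3, so 3V = 2E.
Euler: V − E + F = 2 ⇒ (2E)/3 − E + (20 + x) = 2.
Multiply by 6: 2·(2E) − 3·(2E) + 6·(20 + x) = 12, i.e. 120 + 6x − (120 + 4x) = 12.
Collecting terms: 2x = 12, so x = 6.
Then 2E = 120 + 4·6 = 144, so E = 72, V = 2E/3 = 48, F = 20 + 6 = 26.

6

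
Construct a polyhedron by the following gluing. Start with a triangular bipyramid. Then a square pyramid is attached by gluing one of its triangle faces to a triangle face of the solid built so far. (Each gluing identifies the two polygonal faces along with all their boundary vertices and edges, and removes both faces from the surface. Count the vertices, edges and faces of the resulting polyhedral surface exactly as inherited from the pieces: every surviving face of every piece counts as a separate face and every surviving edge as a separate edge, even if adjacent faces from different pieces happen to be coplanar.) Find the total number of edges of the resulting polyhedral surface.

14

A triangular bipyramid: V=5, E=9, F=6.
Attach a square pyramid (V=5, E=8, F=5) along a 3-gon: merge 3 vertices and 3 edges, delete both glued faces → V=7, E=14, F=9.
Check: V − E + F = 7 − 14 + 9 = 2.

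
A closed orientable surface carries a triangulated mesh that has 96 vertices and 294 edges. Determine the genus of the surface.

Every face is a triangle and each edge borders two faces, so 3F = 2·294, giving F = 196.
χ = V − E + F = 96 − 294 + 196 = -2.
For a closed orientable surface χ = 2 − 2g, so g = (2 − (-2))/2 = 2.

2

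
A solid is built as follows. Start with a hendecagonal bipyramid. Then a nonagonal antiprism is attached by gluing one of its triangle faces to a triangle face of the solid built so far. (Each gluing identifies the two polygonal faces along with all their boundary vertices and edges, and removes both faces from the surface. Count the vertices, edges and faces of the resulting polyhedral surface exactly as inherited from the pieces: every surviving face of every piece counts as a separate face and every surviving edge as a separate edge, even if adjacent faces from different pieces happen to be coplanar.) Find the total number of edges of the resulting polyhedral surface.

A hendecagonal bipyramid: V=13, E=33, F=22.
Attach a nonagonal antiprism (V=18, E=36, F=20) along a 3-gon: merge 3 vertices and 3 edges, delete both glued faces → V=28, E=66, F=40.
Check: V − E + F = 28 − 66 + 40 = 2.

66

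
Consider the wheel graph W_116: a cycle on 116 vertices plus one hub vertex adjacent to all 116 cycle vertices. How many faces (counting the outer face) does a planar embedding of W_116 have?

W_116 has V = 116 + 1 = 117 vertices and E = 2·116 = 232 edges.
By Euler's formula F = 2 − V + E = 2 − 117 + 232 = 117.

117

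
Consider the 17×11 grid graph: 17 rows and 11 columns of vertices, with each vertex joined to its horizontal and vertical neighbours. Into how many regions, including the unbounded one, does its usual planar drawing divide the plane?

161

The grid has V = 17·11 = 187 vertices and E = 17·10 + 11·16 = 346 edges.
F = 2 − V + E = 2 − 187 + 346 = 161.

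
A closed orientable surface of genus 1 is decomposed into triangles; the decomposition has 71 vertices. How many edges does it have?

χ = 2 − 2·1 = 0, and every face is a triangle so 3F = 2E.
V − E + F = 0 with E = 3F/2 gives 71 − (3/2 − 1)·F = 0, so F = 142 and E = 213.

213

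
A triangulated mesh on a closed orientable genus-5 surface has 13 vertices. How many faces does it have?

χ = 2 − 2·5 = -8, and every face is a triangle so 3F = 2E.
V − E + F = -8 with E = 3F/2 gives 13 − (3/2 − 1)·F = -8, so F = 42 and E = 63.

42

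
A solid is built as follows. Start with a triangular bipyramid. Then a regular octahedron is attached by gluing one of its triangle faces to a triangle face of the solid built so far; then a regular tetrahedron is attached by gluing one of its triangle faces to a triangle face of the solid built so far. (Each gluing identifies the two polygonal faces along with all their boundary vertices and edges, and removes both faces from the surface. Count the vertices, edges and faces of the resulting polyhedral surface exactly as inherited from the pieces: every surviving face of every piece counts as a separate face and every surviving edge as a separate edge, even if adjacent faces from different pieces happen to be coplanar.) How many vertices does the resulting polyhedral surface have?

A triangular bipyramid: V=5, E=9, F=6.
Attach a regular octahedron (V=6, E=12, F=8) along a 3-gon: merge 3 vertices and 3 edges, delete both glued faces → V=8, E=18, F=12.
Attach a regular tetrahedron (V=4, E=6, F=4) along a 3-gon: merge 3 vertices and 3 edges, delete both glued faces → V=9, E=21, F=14.
Check: V − E + F = 9 − 21 + 14 = 2.

9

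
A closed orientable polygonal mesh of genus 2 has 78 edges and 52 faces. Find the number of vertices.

24

For a closed orientable surface of genus 2, χ = 2 − 2·2 = -2.
V = -2 + E − F = -2 + 78 − 52 = 24.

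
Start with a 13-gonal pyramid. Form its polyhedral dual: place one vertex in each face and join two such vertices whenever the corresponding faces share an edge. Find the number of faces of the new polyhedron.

14

The base solid has V = 14, E = 26, F = 14.
The dual swaps V and F and preserves E: V′ = F = 14, E′ = E = 26, F′ = V = 14.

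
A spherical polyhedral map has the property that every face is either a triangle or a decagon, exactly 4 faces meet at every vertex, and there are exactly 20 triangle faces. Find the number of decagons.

Let x be the number of decagons; then F = 20 + x.
Edge–face incidences: 2E = 3·20 + 10·x = 60 + 10x.
Every vertex has degree 4, so 4V = 2E.
Euler: V − E + F = 2 ⇒ (2E)/4 − E + (20 + x) = 2.
Multiply by 8: 2·(2E) − 4·(2E) + 8·(20 + x) = 16, i.e. 160 + 8x − 2·(60 + 10x) = 16.
Collecting terms: −12x + 40 = 16, so −12x = −24, so x = 2.
Then 2E = 60 + 10·2 = 80, so E = 40, V = 2E/4 = 20, F = 20 + 2 = 22.

2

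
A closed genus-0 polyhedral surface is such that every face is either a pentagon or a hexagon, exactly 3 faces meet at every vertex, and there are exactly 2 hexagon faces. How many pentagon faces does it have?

12

Let x be the number of pentagons; then F = 2 + x.
Edge–face incidences: 2E = 6·2 + 5·x = 12 + 5x.
Every vertex has degree 3, so 3V = 2E.
Euler: V − E + F = 2 ⇒ (2E)/3 − E + (2 + x) = 2.
Multiply by 6: 2·(2E) − 3·(2E) + 6·(2 + x) = 12, i.e. 12 + 6x − (12 + 5x) = 12.
Collecting terms: x = 12.
Then 2E = 12 + 5·12 = 72, so E = 36, V = 2E/3 = 24, F = 2 + 12 = 14.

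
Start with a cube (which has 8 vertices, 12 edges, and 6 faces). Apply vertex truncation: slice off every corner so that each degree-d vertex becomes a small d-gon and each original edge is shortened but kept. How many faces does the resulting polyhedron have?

14

Truncation replaces each original edge-end by a new vertex, so V′ = 2E = 24.
Each original edge survives, and each old vertex of degree d contributes d new edges; summing degrees gives Σd = 2E, so E′ = E + 2E = 3E = 36.
Each original face survives and each original vertex becomes one new face: F′ = F + V = 14.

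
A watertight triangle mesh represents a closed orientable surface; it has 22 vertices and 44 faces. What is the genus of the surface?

1

Every face is a triangle, so 2E = 3·44 = 132, giving E = 66.
χ = V − E + F = 22 − 66 + 44 = 0.
For a closed orientable surface χ = 2 − 2g, so g = (2 − (0))/2 = 1.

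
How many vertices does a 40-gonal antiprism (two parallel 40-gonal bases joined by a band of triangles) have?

An antiprism on an n-gon has two n-gon caps and 2n triangles: V = 2·40 = 80, E = 4·40 = 160, F = 2·40 + 2 = 82.

80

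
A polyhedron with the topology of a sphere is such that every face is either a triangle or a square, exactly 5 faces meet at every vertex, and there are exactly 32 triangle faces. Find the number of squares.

Let x be the number of squares; then F = 32 + x.
Edge–face incidences: 2E = 3·32 + 4·x = 96 + 4x.
Every vertex has degree 5, so 5V = 2E.
Euler: V − E + F = 2 ⇒ (2E)/5 − E + (32 + x) = 2.
Multiply by 10: 2·(2E) − 5·(2E) + 10·(32 + x) = 20, i.e. 320 + 10x − 3·(96 + 4x) = 20.
Collecting terms: −2x + 32 = 20, so −2x = −12, so x = 6.
Then 2E = 96 + 4·6 = 120, so E = 60, V = 2E/5 = 24, F = 32 + 6 = 38.

6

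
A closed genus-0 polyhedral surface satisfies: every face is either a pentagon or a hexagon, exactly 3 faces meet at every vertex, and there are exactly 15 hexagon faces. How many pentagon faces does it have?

12

Let x be the number of pentagons; then F = 15 + x.
Edge–face incidences: 2E = 6·15 + 5·x = 90 + 5x.
Every vertex has degree 3, so 3V = 2E.
Euler: V − E + F = 2 ⇒ (2E)/3 − E + (15 + x) = 2.
Multiply by 6: 2·(2E) − 3·(2E) + 6·(15 + x) = 12, i.e. 90 + 6x − (90 + 5x) = 12.
Collecting terms: x = 12.
Then 2E = 90 + 5·12 = 150, so E = 75, V = 2E/3 = 50, F = 15 + 12 = 27.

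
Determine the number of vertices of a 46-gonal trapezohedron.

The n-trapezohedron (dual of the n-antiprism) has V = 2·46 + 2 = 94, E = 4·46 = 184, F = 2·46 = 92.

94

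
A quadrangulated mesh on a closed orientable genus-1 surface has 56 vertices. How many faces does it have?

χ = 2 − 2·1 = 0, and every face is a square so 4F = 2E.
V − E + F = 0 with E = 4F/2 gives 56 − (4/2 − 1)·F = 0, so F = 56 and E = 112.

56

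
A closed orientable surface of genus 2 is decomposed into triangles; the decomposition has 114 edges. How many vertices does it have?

χ = 2 − 2·2 = -2, and every face is a triangle so 3F = 2E.
F = 2E/3 = 76. Then V = -2 + E − F = -2 + 114 − 76 = 36.

36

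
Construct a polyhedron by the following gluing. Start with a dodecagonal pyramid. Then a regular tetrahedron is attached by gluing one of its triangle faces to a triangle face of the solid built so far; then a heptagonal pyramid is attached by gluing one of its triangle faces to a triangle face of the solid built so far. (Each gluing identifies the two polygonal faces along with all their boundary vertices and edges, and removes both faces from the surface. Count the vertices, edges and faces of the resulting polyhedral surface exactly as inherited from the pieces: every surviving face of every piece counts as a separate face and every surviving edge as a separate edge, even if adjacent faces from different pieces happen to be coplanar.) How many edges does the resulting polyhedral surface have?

A dodecagonal pyramid: V=13, E=24, F=13.
Attach a regular tetrahedron (V=4, E=6, F=4) along a 3-gon: merge 3 vertices and 3 edges, delete both glued faces → V=14, E=27, F=15.
Attach a heptagonal pyramid (V=8, E=14, F=8) along a 3-gon: merge 3 vertices and 3 edges, delete both glued faces → V=19, E=38, F=21.
Check: V − E + F = 19 − 38 + 21 = 2.

38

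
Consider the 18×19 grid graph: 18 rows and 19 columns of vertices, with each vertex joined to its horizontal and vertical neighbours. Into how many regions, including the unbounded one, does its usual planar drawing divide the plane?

The grid has V = 18·19 = 342 vertices and E = 18·18 + 19·17 = 647 edges.
F = 2 − V + E = 2 − 342 + 647 = 307.

307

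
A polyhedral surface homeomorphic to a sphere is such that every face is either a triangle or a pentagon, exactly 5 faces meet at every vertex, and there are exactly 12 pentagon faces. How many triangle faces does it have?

80

Let x be the number of triangles; then F = 12 + x.
Edge–face incidences: 2E = 5·12 + 3·x = 60 + 3x.
Every vertex has degree 5, so 5V = 2E.
Euler: V − E + F = 2 ⇒ (2E)/5 − E + (12 + x) = 2.
Multiply by 10: 2·(2E) − 5·(2E) + 10·(12 + x) = 20, i.e. 120 + 10x − 3·(60 + 3x) = 20.
Collecting terms: x − 60 = 20, so x = 80.
Then 2E = 60 + 3·80 = 300, so E = 150, V = 2E/5 = 60, F = 12 + 80 = 92.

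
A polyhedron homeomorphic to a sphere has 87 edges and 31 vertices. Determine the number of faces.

Here V − E + F = 2.
F = 2 − V + E = 2 − 31 + 87 = 58.

58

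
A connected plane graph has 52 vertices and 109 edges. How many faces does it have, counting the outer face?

Euler's formula for a connected plane graph: V − E + F = 2, so F = 2 − 52 + 109 = 59.

59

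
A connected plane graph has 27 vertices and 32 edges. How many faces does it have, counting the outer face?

7

Euler's formula for a connected plane graph: V − E + F = 2, so F = 2 − 27 + 32 = 7.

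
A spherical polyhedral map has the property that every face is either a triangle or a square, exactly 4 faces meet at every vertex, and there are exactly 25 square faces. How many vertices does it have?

31

Let x be the number of triangles; then F = 25 + x.
Edge–face incidences: 2E = 4·25 + 3·x = 100 + 3x.
Every vertex has degree 4, so 4V = 2E.
Euler: V − E + F = 2 ⇒ (2E)/4 − E + (25 + x) = 2.
Multiply by 8: 2·(2E) − 4·(2E) + 8·(25 + x) = 16, i.e. 200 + 8x − 2·(100 + 3x) = 16.
Collecting terms: 2x = 16, so x = 8.
Then 2E = 100 + 3·8 = 124, so E = 62, V = 2E/4 = 31, F = 25 + 8 = 33.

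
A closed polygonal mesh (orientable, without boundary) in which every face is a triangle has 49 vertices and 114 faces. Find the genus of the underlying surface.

5

Every face is a triangle, so 2E = 3·114 = 342, giving E = 171.
χ = V − E + F = 49 − 171 + 114 = -8.
For a closed orientable surface χ = 2 − 2g, so g = (2 − (-8))/2 = 5.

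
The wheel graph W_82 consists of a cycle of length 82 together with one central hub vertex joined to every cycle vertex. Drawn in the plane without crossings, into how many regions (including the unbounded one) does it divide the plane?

W_82 has V = 82 + 1 = 83 vertices and E = 2·82 = 164 edges.
By Euler's formula F = 2 − V + E = 2 − 83 + 164 = 83.

83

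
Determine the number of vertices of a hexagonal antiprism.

An antiprism on an n-gon has two n-gon caps and 2n triangles: V = 2·6 = 12, E = 4·6 = 24, F = 2·6 + 2 = 14.
Check: V − E + F = 12 − 24 + 14 = 2.

12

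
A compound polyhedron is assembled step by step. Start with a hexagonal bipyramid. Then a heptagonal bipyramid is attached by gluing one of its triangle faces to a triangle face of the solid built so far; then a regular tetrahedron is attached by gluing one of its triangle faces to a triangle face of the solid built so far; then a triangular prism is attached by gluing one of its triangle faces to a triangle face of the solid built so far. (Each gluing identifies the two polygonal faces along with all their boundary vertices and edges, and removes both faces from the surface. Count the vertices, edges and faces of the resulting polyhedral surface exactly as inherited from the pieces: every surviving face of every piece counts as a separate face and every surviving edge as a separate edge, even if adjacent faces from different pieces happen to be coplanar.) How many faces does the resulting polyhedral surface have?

A hexagonal bipyramid: V=8, E=18, F=12.
Attach a heptagonal bipyramid (V=9, E=21, F=14) along a 3-gon: merge 3 vertices and 3 edges, delete both glued faces → V=14, E=36, F=24.
Attach a regular tetrahedron (V=4, E=6, F=4) along a 3-gon: merge 3 vertices and 3 edges, delete both glued faces → V=15, E=39, F=26.
Attach a triangular prism (V=6, E=9, F=5) along a 3-gon: merge 3 vertices and 3 edges, delete both glued faces → V=18, E=45, F=29.
Check: V − E + F = 18 − 45 + 29 = 2.

29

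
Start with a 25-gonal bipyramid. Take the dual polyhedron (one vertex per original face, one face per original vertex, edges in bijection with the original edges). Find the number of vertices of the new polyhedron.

The base solid has V = 27, E = 75, F = 50.
The dual swaps V and F and preserves E: V′ = F = 50, E′ = E = 75, F′ = V = 27.

50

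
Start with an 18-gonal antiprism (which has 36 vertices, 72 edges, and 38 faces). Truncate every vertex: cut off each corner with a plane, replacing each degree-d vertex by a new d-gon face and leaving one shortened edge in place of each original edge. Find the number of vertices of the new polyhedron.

Truncation replaces each original edge-end by a new vertex, so V′ = 2E = 144.
Each original edge survives, and each old vertex of degree d contributes d new edges; summing degrees gives Σd = 2E, so E′ = E + 2E = 3E = 216.
Each original face survives and each original vertex becomes one new face: F′ = F + V = 74.

144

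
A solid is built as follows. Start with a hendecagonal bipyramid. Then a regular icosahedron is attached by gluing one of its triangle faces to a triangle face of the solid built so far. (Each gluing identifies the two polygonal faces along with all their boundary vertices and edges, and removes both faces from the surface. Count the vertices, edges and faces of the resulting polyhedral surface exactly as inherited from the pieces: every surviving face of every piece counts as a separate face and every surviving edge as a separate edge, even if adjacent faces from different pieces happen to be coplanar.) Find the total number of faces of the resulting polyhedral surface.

A hendecagonal bipyramid: V=13, E=33, F=22.
Attach a regular icosahedron (V=12, E=30, F=20) along a 3-gon: merge 3 vertices and 3 edges, delete both glued faces → V=22, E=60, F=40.
Check: V − E + F = 22 − 60 + 40 = 2.

40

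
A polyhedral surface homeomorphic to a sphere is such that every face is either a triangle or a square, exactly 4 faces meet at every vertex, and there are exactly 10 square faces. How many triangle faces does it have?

8

Let x be the number of triangles; then F = 10 + x.
Edge–face incidences: 2E = 4·10 + 3·x = 40 + 3x.
Every vertex has degree 4, so 4V = 2E.
Euler: V − E + F = 2 ⇒ (2E)/4 − E + (10 + x) = 2.
Multiply by 8: 2·(2E) − 4·(2E) + 8·(10 + x) = 16, i.e. 80 + 8x − 2·(40 + 3x) = 16.
Collecting terms: 2x = 16, so x = 8.
Then 2E = 40 + 3·8 = 64, so E = 32, V = 2E/4 = 16, F = 10 + 8 = 18.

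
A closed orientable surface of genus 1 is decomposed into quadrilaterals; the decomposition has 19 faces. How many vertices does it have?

χ = 2 − 2·1 = 0, and every face is a square so 4F = 2E.
E = 4·19/2 = 38. Then V = 0 + E − F = 0 + 38 − 19 = 19.

19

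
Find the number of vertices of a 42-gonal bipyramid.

A bipyramid over an n-gon has 2n triangular faces and n + 2 vertices: V = 42 + 2 = 44, E = 3·42 = 126, F = 2·42 = 84.
Check: V − E + F = 44 − 126 + 84 = 2.

44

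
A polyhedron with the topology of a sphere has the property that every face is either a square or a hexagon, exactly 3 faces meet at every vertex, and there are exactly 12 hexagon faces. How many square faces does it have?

6

Let x be the number of squares; then F = 12 + x.
Edge–face incidences: 2E = 6·12 + 4·x = 72 + 4x.
Every vertex has degree 3, so 3V = 2E.
Euler: V − E + F = 2 ⇒ (2E)/3 − E + (12 + x) = 2.
Multiply by 6: 2·(2E) − 3·(2E) + 6·(12 + x) = 12, i.e. 72 + 6x − (72 + 4x) = 12.
Collecting terms: 2x = 12, so x = 6.
Then 2E = 72 + 4·6 = 96, so E = 48, V = 2E/3 = 32, F = 12 + 6 = 18.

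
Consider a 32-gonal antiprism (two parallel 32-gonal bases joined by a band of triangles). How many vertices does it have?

64

An antiprism on an n-gon has two n-gon caps and 2n triangles: V = 2·32 = 64, E = 4·32 = 128, F = 2·32 + 2 = 66.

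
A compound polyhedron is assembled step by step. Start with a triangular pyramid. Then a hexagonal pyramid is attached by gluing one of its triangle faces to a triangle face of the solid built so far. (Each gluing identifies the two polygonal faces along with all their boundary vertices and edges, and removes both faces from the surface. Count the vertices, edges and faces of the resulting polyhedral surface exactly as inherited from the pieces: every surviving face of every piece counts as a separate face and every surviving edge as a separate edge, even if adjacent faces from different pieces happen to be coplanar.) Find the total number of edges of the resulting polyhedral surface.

15

A triangular pyramid: V=4, E=6, F=4.
Attach a hexagonal pyramid (V=7, E=12, F=7) along a 3-gon: merge 3 vertices and 3 edges, delete both glued faces → V=8, E=15, F=9.
Check: V − E + F = 8 − 15 + 9 = 2.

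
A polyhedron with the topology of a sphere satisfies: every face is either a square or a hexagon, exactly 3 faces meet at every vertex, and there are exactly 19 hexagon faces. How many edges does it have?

69

Let x be the number of squares; then F = 19 + x.
Edge–face incidences: 2E = 6·19 + 4·x = 114 + 4x.
Every vertex has degree 3, so 3V = 2E.
Euler: V − E + F = 2 ⇒ (2E)/3 − E + (19 + x) = 2.
Multiply by 6: 2·(2E) − 3·(2E) + 6·(19 + x) = 12, i.e. 114 + 6x − (114 + 4x) = 12.
Collecting terms: 2x = 12, so x = 6.
Then 2E = 114 + 4·6 = 138, so E = 69, V = 2E/3 = 46, F = 19 + 6 = 25.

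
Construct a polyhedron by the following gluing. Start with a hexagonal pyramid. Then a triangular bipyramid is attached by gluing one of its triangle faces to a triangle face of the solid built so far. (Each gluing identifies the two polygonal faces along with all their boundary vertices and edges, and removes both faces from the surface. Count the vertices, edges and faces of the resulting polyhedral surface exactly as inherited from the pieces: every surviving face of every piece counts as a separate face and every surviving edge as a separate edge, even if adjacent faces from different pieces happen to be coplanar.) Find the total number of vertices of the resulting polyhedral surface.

9

A hexagonal pyramid: V=7, E=12, F=7.
Attach a triangular bipyramid (V=5, E=9, F=6) along a 3-gon: merge 3 vertices and 3 edges, delete both glued faces → V=9, E=18, F=11.
Check: V − E + F = 9 − 18 + 11 = 2.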